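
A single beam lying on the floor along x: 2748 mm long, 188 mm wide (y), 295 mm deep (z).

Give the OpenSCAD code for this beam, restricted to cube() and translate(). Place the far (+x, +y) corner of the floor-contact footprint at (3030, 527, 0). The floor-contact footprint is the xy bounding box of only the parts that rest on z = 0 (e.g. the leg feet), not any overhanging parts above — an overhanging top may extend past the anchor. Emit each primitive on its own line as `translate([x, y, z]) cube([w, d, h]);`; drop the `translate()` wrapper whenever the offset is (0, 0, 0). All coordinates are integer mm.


translate([282, 339, 0]) cube([2748, 188, 295]);


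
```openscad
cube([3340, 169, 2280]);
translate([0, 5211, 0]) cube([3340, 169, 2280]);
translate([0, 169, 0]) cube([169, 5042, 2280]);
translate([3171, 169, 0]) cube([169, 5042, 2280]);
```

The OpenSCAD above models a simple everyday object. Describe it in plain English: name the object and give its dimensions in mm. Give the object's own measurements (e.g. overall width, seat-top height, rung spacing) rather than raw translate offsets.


The wall frame of a small rectangular building: four walls, each 2280 mm tall and 169 mm thick, enclosing a footprint 3340 mm (x) by 5380 mm (y) outside-to-outside, with no floor or roof. The front and back walls (the −y and +y sides) span the full width; the two side walls fit between them.


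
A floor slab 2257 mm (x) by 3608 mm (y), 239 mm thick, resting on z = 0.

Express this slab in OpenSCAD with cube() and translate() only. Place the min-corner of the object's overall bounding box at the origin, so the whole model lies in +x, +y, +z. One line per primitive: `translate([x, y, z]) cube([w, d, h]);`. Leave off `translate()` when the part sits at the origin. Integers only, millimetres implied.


cube([2257, 3608, 239]);


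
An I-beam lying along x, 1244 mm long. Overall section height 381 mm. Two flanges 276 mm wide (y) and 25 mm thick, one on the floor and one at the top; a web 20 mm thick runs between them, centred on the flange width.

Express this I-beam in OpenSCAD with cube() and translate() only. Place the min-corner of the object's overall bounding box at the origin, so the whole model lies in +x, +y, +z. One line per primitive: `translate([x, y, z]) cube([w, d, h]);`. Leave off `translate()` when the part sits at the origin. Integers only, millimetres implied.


cube([1244, 276, 25]);
translate([0, 128, 25]) cube([1244, 20, 331]);
translate([0, 0, 356]) cube([1244, 276, 25]);


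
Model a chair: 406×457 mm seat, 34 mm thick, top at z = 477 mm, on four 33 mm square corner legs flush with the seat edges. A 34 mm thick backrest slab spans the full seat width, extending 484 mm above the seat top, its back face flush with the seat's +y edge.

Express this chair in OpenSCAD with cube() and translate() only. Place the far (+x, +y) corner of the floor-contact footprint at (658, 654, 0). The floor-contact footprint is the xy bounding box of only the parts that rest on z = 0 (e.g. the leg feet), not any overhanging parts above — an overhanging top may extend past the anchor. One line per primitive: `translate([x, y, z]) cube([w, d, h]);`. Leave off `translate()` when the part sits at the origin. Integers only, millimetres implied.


translate([252, 197, 443]) cube([406, 457, 34]);
translate([252, 197, 0]) cube([33, 33, 443]);
translate([625, 197, 0]) cube([33, 33, 443]);
translate([252, 621, 0]) cube([33, 33, 443]);
translate([625, 621, 0]) cube([33, 33, 443]);
translate([252, 620, 477]) cube([406, 34, 484]);


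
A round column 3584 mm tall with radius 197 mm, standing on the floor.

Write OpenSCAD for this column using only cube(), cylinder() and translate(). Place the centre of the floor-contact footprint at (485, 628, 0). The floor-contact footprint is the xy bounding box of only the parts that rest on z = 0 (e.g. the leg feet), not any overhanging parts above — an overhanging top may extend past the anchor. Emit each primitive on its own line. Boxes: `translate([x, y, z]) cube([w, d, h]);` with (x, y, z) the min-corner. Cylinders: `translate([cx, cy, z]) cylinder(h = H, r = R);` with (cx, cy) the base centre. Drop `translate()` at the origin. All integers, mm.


translate([485, 628, 0]) cylinder(h = 3584, r = 197);


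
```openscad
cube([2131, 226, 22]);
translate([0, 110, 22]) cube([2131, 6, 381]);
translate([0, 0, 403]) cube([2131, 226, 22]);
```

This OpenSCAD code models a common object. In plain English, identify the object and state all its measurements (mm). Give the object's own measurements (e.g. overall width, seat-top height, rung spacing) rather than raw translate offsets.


An I-beam lying along x, 2131 mm long. Overall section height 425 mm. Two flanges 226 mm wide (y) and 22 mm thick, one on the floor and one at the top; a web 6 mm thick runs between them, centred on the flange width.


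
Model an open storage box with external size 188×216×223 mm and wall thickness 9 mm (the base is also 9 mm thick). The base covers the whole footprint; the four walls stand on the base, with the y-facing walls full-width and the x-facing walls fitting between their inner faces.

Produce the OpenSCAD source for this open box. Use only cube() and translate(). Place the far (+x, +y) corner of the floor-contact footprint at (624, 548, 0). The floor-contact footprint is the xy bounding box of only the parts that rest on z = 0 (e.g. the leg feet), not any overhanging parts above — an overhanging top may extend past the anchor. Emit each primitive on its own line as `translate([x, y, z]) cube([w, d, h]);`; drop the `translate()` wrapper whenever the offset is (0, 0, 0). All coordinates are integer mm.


translate([436, 332, 0]) cube([188, 216, 9]);
translate([436, 332, 9]) cube([188, 9, 214]);
translate([436, 539, 9]) cube([188, 9, 214]);
translate([436, 341, 9]) cube([9, 198, 214]);
translate([615, 341, 9]) cube([9, 198, 214]);


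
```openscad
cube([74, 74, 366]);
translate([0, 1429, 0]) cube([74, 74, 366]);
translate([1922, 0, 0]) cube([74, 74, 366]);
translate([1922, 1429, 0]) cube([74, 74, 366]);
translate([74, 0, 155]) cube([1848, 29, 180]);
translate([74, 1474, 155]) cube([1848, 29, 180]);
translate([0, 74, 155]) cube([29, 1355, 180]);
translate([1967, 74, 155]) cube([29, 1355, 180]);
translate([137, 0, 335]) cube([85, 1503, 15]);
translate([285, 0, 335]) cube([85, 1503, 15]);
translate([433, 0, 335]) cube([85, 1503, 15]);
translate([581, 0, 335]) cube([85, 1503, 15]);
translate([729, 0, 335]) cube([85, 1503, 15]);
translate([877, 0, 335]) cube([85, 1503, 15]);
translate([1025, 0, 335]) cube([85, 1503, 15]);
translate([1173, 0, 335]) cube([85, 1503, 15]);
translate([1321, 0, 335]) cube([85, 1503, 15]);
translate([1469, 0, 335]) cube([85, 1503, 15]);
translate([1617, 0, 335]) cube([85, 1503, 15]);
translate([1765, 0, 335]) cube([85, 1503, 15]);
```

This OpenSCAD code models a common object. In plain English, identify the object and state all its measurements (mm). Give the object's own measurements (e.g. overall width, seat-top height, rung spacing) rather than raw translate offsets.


A bed frame 1996 mm long (x) by 1503 mm wide (y). Four 74×74 mm corner posts, 366 mm tall, at the corners of the footprint. Four rails of 29 mm thickness and 180 mm height run between adjacent posts with their undersides at z = 155 mm, their outer faces flush with the outside of the frame (the two x-running rails run between the posts' inner faces; the two y-running rails run between the posts' inner faces). 12 slats, each 85 mm wide (x) and 15 mm thick, lie across the top of the two x-running rails, running the full 1503 mm width of the frame in y; along x they sit between the end posts with a 63 mm gap after the −x posts and between neighbouring slats, leaving 72 mm before the +x posts.


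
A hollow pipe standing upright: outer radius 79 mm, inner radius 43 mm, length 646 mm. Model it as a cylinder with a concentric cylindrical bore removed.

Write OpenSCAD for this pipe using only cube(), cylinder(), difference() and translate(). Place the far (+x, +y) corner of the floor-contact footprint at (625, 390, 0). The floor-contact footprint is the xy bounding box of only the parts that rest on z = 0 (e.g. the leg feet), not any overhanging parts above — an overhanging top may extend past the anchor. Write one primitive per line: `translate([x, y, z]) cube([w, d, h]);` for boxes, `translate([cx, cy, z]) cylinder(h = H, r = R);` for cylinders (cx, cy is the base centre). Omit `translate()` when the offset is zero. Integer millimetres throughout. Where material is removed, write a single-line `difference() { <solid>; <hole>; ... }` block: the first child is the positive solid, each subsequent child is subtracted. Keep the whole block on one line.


difference() { translate([546, 311, 0]) cylinder(h = 646, r = 79); translate([546, 311, 0]) cylinder(h = 646, r = 43); }


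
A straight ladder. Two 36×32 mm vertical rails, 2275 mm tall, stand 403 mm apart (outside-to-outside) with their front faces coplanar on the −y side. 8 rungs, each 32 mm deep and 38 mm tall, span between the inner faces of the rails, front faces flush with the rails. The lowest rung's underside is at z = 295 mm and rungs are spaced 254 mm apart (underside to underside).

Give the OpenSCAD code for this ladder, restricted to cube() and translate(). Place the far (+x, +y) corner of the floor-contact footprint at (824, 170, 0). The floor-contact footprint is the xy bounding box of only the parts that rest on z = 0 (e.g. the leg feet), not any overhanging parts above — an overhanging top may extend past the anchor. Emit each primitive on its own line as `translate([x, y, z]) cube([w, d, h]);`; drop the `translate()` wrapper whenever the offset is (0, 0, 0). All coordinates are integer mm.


translate([421, 138, 0]) cube([36, 32, 2275]);
translate([788, 138, 0]) cube([36, 32, 2275]);
translate([457, 138, 295]) cube([331, 32, 38]);
translate([457, 138, 549]) cube([331, 32, 38]);
translate([457, 138, 803]) cube([331, 32, 38]);
translate([457, 138, 1057]) cube([331, 32, 38]);
translate([457, 138, 1311]) cube([331, 32, 38]);
translate([457, 138, 1565]) cube([331, 32, 38]);
translate([457, 138, 1819]) cube([331, 32, 38]);
translate([457, 138, 2073]) cube([331, 32, 38]);


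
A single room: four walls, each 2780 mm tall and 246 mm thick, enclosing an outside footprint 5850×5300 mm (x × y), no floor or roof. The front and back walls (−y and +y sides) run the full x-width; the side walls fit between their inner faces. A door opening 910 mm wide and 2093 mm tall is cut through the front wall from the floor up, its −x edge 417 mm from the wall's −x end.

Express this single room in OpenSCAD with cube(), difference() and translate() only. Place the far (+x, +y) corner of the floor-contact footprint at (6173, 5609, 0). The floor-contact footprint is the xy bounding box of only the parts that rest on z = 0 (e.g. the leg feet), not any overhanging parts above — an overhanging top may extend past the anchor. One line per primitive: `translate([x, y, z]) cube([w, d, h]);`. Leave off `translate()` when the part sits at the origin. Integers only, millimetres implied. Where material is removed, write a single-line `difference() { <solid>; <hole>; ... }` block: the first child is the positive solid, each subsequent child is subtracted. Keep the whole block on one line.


difference() { translate([323, 309, 0]) cube([5850, 246, 2780]); translate([740, 309, 0]) cube([910, 246, 2093]); }
translate([323, 5363, 0]) cube([5850, 246, 2780]);
translate([323, 555, 0]) cube([246, 4808, 2780]);
translate([5927, 555, 0]) cube([246, 4808, 2780]);


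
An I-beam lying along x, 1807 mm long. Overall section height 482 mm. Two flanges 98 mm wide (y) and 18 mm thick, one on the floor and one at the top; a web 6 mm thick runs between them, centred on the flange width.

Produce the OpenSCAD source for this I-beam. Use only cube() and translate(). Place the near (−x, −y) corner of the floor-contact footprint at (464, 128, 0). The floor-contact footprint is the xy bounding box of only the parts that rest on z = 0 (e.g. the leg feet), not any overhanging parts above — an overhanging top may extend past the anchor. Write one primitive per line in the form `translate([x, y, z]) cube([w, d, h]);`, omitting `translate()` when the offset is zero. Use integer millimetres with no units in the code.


translate([464, 128, 0]) cube([1807, 98, 18]);
translate([464, 174, 18]) cube([1807, 6, 446]);
translate([464, 128, 464]) cube([1807, 98, 18]);


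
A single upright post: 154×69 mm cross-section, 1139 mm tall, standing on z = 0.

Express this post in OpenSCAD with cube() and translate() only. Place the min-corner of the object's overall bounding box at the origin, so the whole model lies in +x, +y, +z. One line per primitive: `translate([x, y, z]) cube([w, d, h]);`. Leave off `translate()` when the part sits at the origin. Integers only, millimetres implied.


cube([154, 69, 1139]);


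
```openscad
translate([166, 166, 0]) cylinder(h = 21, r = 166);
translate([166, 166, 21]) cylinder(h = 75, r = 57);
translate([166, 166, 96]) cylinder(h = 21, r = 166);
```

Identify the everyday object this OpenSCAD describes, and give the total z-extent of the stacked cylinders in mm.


A spool. The overall height is 117 mm.

Three coaxial cylinders, large–small–large — a spool. Two 21 mm flanges and a 75 mm core give 21 + 75 + 21 = 117 mm.


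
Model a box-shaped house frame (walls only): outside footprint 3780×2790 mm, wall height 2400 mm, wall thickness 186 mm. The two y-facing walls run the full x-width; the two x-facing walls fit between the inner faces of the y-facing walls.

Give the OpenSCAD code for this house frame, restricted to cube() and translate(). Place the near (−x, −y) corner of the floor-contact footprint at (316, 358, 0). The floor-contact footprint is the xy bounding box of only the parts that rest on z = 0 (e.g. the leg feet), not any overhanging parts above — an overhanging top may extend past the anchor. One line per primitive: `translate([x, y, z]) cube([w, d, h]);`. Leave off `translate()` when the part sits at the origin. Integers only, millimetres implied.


translate([316, 358, 0]) cube([3780, 186, 2400]);
translate([316, 2962, 0]) cube([3780, 186, 2400]);
translate([316, 544, 0]) cube([186, 2418, 2400]);
translate([3910, 544, 0]) cube([186, 2418, 2400]);


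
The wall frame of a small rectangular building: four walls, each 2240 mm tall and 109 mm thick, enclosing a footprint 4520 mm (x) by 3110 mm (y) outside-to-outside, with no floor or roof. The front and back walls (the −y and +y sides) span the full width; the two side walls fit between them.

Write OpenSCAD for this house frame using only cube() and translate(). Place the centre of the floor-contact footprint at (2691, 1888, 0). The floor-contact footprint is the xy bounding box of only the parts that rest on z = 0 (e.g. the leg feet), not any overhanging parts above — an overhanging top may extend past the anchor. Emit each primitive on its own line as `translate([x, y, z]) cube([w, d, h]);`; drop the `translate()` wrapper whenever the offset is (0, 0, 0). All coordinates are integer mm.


translate([431, 333, 0]) cube([4520, 109, 2240]);
translate([431, 3334, 0]) cube([4520, 109, 2240]);
translate([431, 442, 0]) cube([109, 2892, 2240]);
translate([4842, 442, 0]) cube([109, 2892, 2240]);


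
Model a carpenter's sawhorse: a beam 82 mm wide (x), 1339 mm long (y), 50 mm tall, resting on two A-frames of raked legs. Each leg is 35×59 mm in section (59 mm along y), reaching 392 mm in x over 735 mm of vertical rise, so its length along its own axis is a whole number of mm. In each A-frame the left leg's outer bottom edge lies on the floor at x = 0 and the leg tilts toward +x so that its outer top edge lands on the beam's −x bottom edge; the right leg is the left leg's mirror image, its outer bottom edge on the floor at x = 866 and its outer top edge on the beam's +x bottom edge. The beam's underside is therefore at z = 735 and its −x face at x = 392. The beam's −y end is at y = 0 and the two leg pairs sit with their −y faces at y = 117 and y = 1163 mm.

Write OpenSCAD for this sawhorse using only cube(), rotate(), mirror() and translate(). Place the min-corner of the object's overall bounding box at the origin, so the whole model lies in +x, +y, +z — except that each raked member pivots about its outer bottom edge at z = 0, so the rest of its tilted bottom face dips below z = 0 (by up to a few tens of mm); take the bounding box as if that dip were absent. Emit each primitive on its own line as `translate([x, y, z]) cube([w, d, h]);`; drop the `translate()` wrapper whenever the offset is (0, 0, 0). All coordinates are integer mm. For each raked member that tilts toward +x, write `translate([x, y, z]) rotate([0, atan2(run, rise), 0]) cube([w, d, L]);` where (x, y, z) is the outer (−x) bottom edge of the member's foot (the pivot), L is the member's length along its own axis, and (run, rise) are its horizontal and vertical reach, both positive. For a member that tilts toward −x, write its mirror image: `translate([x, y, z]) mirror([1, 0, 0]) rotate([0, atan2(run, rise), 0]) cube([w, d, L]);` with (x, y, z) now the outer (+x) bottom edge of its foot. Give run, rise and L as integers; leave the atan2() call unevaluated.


translate([392, 0, 735]) cube([82, 1339, 50]);
translate([0, 117, 0]) rotate([0, atan2(392, 735), 0]) cube([35, 59, 833]);
translate([866, 117, 0]) mirror([1, 0, 0]) rotate([0, atan2(392, 735), 0]) cube([35, 59, 833]);
translate([0, 1163, 0]) rotate([0, atan2(392, 735), 0]) cube([35, 59, 833]);
translate([866, 1163, 0]) mirror([1, 0, 0]) rotate([0, atan2(392, 735), 0]) cube([35, 59, 833]);


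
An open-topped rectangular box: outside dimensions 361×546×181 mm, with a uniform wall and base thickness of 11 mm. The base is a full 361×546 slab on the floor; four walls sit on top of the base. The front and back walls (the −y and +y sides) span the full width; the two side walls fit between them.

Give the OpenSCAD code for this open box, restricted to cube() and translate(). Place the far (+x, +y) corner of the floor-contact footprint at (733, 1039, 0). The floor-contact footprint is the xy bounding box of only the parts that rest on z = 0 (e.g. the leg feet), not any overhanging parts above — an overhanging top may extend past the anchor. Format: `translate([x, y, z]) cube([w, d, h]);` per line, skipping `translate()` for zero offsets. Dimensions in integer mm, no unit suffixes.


translate([372, 493, 0]) cube([361, 546, 11]);
translate([372, 493, 11]) cube([361, 11, 170]);
translate([372, 1028, 11]) cube([361, 11, 170]);
translate([372, 504, 11]) cube([11, 524, 170]);
translate([722, 504, 11]) cube([11, 524, 170]);


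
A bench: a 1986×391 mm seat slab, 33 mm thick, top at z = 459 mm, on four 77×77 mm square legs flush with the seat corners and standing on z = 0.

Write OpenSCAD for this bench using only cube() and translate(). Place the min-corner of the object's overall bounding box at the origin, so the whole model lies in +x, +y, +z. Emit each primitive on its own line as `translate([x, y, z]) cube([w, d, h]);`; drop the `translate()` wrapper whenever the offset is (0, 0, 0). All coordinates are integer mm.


// leg_h = 459 − 33 = 426
translate([0, 0, 426]) cube([1986, 391, 33]);
cube([77, 77, 426]);
translate([0, 314, 0]) cube([77, 77, 426]);
translate([1909, 0, 0]) cube([77, 77, 426]);
translate([1909, 314, 0]) cube([77, 77, 426]);


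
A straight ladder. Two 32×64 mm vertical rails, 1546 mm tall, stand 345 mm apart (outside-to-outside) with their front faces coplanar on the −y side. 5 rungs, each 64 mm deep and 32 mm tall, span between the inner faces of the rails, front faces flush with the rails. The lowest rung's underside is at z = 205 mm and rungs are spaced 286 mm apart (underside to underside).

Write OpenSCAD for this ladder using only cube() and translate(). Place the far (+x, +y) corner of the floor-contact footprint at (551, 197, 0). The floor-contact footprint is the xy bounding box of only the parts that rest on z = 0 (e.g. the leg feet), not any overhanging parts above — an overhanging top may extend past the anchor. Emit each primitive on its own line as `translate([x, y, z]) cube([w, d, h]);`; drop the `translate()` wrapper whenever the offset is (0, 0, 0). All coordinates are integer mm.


translate([206, 133, 0]) cube([32, 64, 1546]);
translate([519, 133, 0]) cube([32, 64, 1546]);
translate([238, 133, 205]) cube([281, 64, 32]);
translate([238, 133, 491]) cube([281, 64, 32]);
translate([238, 133, 777]) cube([281, 64, 32]);
translate([238, 133, 1063]) cube([281, 64, 32]);
translate([238, 133, 1349]) cube([281, 64, 32]);


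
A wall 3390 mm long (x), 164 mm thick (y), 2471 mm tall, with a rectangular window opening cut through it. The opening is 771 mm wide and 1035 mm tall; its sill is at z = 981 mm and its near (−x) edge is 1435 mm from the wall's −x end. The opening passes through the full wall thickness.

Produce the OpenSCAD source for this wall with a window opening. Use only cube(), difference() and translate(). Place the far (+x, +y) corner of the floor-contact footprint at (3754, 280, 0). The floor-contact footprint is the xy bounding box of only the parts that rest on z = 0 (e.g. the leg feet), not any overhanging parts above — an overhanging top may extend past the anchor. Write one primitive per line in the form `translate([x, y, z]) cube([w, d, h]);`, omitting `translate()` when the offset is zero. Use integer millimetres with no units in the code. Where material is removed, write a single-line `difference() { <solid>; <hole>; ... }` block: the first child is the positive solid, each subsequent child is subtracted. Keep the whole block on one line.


difference() { translate([364, 116, 0]) cube([3390, 164, 2471]); translate([1799, 116, 981]) cube([771, 164, 1035]); }


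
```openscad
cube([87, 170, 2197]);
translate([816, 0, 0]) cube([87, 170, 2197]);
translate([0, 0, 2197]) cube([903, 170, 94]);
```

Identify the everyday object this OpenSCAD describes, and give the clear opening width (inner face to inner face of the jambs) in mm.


A door frame. The clear opening width is 729 mm.

Two 2197 mm tall posts with a header on top — a door frame. The left jamb is 87 mm wide at x = 0; the right jamb starts at x = 816. The clear opening is 816 − 87 = 729 mm.


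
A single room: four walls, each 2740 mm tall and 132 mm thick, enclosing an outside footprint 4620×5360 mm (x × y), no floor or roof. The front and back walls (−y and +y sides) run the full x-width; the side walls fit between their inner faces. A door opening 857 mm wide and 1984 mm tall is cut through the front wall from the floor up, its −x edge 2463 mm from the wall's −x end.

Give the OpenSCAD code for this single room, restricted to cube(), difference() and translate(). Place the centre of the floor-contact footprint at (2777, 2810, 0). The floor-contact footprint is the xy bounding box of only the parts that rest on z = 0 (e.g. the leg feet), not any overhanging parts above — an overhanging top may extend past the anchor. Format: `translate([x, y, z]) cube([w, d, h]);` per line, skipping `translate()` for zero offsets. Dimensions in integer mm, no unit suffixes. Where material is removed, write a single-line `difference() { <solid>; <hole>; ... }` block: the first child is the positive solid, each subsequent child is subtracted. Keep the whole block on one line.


difference() { translate([467, 130, 0]) cube([4620, 132, 2740]); translate([2930, 130, 0]) cube([857, 132, 1984]); }
translate([467, 5358, 0]) cube([4620, 132, 2740]);
translate([467, 262, 0]) cube([132, 5096, 2740]);
translate([4955, 262, 0]) cube([132, 5096, 2740]);


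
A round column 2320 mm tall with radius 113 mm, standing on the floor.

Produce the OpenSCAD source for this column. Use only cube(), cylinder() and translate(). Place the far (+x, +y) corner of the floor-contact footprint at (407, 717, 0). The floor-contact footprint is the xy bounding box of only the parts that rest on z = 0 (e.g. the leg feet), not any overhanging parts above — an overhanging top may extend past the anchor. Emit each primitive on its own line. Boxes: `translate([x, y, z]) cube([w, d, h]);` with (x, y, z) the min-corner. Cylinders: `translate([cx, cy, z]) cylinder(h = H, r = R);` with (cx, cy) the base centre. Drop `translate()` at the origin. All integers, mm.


translate([294, 604, 0]) cylinder(h = 2320, r = 113);


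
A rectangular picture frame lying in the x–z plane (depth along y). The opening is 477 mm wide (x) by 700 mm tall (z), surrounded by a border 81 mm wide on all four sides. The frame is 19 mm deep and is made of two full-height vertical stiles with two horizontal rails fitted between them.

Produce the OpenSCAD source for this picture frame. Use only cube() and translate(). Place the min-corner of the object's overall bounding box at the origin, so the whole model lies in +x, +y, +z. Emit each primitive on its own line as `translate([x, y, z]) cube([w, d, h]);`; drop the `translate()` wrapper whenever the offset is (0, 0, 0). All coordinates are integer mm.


cube([81, 19, 862]);
translate([558, 0, 0]) cube([81, 19, 862]);
translate([81, 0, 0]) cube([477, 19, 81]);
translate([81, 0, 781]) cube([477, 19, 81]);


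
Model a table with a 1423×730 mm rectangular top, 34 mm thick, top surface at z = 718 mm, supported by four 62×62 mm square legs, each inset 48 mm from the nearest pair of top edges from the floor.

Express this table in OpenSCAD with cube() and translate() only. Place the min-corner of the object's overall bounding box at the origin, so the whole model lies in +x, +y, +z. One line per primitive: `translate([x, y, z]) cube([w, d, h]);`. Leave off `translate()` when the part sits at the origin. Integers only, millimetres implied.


// leg_h = 718 - 34 = 684
translate([0, 0, 684]) cube([1423, 730, 34]);
translate([48, 48, 0]) cube([62, 62, 684]);
translate([1313, 48, 0]) cube([62, 62, 684]);
translate([48, 620, 0]) cube([62, 62, 684]);
translate([1313, 620, 0]) cube([62, 62, 684]);


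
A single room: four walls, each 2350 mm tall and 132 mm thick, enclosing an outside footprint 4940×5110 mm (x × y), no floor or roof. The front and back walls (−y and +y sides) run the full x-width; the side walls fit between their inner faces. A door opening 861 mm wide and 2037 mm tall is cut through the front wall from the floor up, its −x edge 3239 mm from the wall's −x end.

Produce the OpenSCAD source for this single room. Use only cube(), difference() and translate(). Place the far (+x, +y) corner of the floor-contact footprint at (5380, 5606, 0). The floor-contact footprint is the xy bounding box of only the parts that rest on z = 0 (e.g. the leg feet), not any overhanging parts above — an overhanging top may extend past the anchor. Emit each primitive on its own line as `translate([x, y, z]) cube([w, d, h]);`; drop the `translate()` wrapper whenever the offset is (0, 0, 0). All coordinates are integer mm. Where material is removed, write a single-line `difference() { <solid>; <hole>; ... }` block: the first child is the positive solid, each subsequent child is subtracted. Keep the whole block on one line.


difference() { translate([440, 496, 0]) cube([4940, 132, 2350]); translate([3679, 496, 0]) cube([861, 132, 2037]); }
translate([440, 5474, 0]) cube([4940, 132, 2350]);
translate([440, 628, 0]) cube([132, 4846, 2350]);
translate([5248, 628, 0]) cube([132, 4846, 2350]);


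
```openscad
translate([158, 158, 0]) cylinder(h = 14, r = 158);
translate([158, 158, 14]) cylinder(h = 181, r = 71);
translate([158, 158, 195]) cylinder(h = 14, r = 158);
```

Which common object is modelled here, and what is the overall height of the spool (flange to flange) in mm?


A spool. The overall height is 209 mm.

Three coaxial cylinders, large–small–large — a spool. Two 14 mm flanges and a 181 mm core give 14 + 181 + 14 = 209 mm.


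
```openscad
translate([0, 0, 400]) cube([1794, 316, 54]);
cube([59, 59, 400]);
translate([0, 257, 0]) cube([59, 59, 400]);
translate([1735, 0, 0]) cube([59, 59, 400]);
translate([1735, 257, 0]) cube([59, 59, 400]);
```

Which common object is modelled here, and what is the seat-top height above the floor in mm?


A bench. The seat-top height is 454 mm.

A long slab on four corner posts — a bench. The slab sits at z = 400 with thickness 54, so the top is 400 + 54 = 454 mm.


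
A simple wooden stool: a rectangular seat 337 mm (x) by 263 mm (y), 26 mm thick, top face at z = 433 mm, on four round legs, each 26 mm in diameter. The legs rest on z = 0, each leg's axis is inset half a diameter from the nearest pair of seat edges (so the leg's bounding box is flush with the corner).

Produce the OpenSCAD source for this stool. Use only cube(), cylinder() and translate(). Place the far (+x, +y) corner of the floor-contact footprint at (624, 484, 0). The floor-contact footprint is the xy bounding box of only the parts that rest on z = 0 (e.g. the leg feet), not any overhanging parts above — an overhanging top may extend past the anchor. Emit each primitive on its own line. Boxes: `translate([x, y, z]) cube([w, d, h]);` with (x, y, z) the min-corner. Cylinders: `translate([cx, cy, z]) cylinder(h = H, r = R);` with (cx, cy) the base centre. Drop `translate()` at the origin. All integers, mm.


// leg_h = 433 - 26 = 407
translate([287, 221, 407]) cube([337, 263, 26]);
translate([300, 234, 0]) cylinder(h = 407, r = 13);
translate([611, 234, 0]) cylinder(h = 407, r = 13);
translate([300, 471, 0]) cylinder(h = 407, r = 13);
translate([611, 471, 0]) cylinder(h = 407, r = 13);


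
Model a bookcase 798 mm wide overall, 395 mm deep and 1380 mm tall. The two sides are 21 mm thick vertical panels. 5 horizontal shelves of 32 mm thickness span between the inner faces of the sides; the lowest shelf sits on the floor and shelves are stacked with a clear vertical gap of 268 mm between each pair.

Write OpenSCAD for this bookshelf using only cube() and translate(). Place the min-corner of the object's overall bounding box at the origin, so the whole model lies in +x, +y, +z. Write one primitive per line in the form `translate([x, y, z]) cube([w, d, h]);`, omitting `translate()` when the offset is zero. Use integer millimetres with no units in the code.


cube([21, 395, 1380]);
translate([777, 0, 0]) cube([21, 395, 1380]);
translate([21, 0, 0]) cube([756, 395, 32]);
translate([21, 0, 300]) cube([756, 395, 32]);
translate([21, 0, 600]) cube([756, 395, 32]);
translate([21, 0, 900]) cube([756, 395, 32]);
translate([21, 0, 1200]) cube([756, 395, 32]);


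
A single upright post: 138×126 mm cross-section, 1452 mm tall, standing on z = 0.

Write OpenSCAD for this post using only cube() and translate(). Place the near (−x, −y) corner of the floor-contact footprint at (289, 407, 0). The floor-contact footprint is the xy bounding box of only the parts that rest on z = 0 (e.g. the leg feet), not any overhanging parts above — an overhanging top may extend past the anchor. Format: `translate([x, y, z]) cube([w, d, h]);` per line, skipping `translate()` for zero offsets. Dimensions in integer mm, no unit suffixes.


translate([289, 407, 0]) cube([138, 126, 1452]);


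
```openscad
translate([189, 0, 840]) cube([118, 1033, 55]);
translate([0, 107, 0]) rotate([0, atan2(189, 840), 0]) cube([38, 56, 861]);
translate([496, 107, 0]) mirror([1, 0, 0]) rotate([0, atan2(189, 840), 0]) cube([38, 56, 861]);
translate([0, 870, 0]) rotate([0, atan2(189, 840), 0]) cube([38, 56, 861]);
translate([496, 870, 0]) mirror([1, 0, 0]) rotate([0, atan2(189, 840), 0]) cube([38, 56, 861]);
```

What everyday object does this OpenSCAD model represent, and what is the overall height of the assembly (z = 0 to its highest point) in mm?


A sawhorse. The overall height is 895 mm.

A beam across two mirrored pairs of raked legs — a sawhorse. The beam's underside is at z = 840 (matching the legs' vertical rise in atan2(189, 840)) and the beam is 55 mm tall, so its top is at 840 + 55 = 895 mm. The raked legs top out at the beam's underside, so that is the highest point.


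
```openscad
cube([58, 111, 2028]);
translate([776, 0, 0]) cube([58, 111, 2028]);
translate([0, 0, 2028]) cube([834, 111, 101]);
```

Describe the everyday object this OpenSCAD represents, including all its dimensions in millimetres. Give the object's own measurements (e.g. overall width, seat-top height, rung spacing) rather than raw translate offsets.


A door frame. The clear opening is 718 mm wide and 2028 mm high. Two 58 mm wide jambs, 111 mm deep, stand either side of the opening from the floor to the top of the opening. A 101 mm thick head sits across the top of both jambs, spanning the full outside width of the frame.


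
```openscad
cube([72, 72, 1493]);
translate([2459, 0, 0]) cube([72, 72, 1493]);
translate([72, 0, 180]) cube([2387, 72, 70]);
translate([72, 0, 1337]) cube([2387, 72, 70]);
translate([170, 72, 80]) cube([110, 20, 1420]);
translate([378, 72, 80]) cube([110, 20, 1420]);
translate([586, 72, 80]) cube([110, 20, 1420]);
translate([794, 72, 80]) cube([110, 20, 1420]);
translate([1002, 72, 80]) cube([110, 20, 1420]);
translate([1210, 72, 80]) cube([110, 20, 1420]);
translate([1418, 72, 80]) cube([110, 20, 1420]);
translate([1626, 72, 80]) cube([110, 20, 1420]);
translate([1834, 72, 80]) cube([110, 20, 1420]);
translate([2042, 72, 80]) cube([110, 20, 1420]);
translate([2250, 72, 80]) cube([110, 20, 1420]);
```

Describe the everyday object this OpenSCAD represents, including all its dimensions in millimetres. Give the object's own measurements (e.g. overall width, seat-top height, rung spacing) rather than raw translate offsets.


A fence section. Two 72×72 mm posts, 1493 mm tall, stand on the floor with a clear span of 2387 mm between their inner faces. Two horizontal rails of 72×70 mm section span the gap between the posts with their undersides at z = 180 mm and z = 1337 mm, flush with the posts' −y face. 11 pickets, each 110 mm wide, 20 mm thick and 1420 mm tall, are fixed to the +y face of the rails with their bottoms at z = 80 mm, spaced across the span with a 98 mm gap after the −x post and between neighbouring pickets, with 99 mm left before the +x post.


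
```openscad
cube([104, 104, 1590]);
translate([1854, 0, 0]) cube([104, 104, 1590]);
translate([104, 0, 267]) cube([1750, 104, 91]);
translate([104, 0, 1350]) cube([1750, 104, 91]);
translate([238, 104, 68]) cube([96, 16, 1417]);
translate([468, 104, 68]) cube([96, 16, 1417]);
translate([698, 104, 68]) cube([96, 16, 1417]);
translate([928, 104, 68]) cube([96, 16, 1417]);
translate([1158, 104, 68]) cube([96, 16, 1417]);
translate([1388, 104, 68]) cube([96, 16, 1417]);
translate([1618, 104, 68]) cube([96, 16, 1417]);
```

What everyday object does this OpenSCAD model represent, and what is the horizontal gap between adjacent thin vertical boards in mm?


A fence section. The picket gap is 134 mm.

Two posts, two rails, 7 pickets — a fence section. Span 1750 mm holds 7 pickets of 96 mm with 8 equal gaps: ⌊(1750 − 7·96) / 8⌋ = 134 mm.


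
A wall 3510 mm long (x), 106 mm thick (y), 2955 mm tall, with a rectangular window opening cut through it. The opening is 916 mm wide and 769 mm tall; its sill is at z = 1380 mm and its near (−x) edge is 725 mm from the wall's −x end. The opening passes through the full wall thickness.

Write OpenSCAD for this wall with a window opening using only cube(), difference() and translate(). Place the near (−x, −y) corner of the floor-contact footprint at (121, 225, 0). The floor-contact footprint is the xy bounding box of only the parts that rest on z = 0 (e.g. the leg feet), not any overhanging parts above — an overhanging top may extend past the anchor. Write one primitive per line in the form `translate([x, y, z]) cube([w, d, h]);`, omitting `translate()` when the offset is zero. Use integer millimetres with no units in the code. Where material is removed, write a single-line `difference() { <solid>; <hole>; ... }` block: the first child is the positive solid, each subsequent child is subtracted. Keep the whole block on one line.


difference() { translate([121, 225, 0]) cube([3510, 106, 2955]); translate([846, 225, 1380]) cube([916, 106, 769]); }


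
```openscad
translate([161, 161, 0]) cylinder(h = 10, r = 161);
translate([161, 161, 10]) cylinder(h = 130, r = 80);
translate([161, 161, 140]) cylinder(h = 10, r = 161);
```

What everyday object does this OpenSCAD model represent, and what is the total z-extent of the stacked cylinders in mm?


A spool. The overall height is 150 mm.

Three coaxial cylinders, large–small–large — a spool. Two 10 mm flanges and a 130 mm core give 10 + 130 + 10 = 150 mm.


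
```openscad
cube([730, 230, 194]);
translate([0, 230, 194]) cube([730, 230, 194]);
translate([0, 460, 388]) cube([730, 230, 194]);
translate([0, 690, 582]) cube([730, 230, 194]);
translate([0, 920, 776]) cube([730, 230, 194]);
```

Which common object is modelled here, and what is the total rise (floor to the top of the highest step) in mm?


A staircase. The total rise is 970 mm.

5 identical blocks, each offset up and back from the previous — a staircase. Each step is 194 mm tall and there are 5 of them, so the total rise is 5 × 194 = 970 mm.


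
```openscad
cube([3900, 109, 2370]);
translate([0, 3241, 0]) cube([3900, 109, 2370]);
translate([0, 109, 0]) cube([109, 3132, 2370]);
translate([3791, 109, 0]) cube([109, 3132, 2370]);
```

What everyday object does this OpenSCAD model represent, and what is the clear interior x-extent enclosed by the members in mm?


A house (or room) frame. The interior width is 3682 mm.

Four 2370 mm walls enclosing a rectangle with no floor or roof — a room or house frame. Outside width is 3900 mm and wall thickness is 109 mm, so the interior width is 3900 − 2 × 109 = 3682 mm.


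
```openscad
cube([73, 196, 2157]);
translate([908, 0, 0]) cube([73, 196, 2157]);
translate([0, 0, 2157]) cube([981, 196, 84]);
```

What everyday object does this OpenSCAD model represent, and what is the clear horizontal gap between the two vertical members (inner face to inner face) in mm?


A door frame. The clear opening width is 835 mm.

Two 2157 mm tall posts with a header on top — a door frame. The left jamb is 73 mm wide at x = 0; the right jamb starts at x = 908. The clear opening is 908 − 73 = 835 mm.


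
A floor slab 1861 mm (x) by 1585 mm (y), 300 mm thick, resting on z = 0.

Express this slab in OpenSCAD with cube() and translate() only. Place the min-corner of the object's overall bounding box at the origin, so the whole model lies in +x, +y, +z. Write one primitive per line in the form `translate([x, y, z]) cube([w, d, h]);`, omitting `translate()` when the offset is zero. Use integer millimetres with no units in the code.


cube([1861, 1585, 300]);


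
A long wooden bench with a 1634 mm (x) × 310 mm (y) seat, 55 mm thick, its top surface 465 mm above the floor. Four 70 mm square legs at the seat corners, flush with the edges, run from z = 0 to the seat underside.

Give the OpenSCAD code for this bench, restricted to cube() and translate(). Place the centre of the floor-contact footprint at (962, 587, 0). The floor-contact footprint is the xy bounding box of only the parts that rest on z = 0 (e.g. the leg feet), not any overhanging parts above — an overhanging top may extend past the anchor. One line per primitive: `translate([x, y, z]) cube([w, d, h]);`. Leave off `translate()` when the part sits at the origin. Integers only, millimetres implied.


translate([145, 432, 410]) cube([1634, 310, 55]);
translate([145, 432, 0]) cube([70, 70, 410]);
translate([145, 672, 0]) cube([70, 70, 410]);
translate([1709, 432, 0]) cube([70, 70, 410]);
translate([1709, 672, 0]) cube([70, 70, 410]);


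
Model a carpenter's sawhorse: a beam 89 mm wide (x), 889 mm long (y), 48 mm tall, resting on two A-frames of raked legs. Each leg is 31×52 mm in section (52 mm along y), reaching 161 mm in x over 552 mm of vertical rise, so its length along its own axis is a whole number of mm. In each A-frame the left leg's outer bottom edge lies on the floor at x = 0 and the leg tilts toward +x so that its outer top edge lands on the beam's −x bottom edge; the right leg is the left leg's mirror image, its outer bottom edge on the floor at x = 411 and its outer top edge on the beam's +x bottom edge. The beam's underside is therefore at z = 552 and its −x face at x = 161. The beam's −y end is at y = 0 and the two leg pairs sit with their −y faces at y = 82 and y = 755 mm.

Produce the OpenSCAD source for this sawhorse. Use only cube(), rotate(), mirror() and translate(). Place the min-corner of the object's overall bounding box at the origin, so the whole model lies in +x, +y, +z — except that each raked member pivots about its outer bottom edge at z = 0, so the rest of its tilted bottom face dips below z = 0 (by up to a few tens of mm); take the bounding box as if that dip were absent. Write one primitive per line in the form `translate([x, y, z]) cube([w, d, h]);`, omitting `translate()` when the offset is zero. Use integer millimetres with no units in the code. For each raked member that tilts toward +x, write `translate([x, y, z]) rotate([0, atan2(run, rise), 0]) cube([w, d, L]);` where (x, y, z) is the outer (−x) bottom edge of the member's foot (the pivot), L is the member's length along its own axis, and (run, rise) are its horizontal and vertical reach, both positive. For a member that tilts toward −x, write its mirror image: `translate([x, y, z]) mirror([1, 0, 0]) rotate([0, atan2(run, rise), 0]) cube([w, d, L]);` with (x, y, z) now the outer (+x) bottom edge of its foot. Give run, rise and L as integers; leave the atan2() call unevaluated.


translate([161, 0, 552]) cube([89, 889, 48]);
translate([0, 82, 0]) rotate([0, atan2(161, 552), 0]) cube([31, 52, 575]);
translate([411, 82, 0]) mirror([1, 0, 0]) rotate([0, atan2(161, 552), 0]) cube([31, 52, 575]);
translate([0, 755, 0]) rotate([0, atan2(161, 552), 0]) cube([31, 52, 575]);
translate([411, 755, 0]) mirror([1, 0, 0]) rotate([0, atan2(161, 552), 0]) cube([31, 52, 575]);
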